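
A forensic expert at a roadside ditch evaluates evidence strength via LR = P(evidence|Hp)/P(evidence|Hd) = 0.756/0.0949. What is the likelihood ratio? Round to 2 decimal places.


Likelihood ratio calculation:
LR = P(E|Hp) / P(E|Hd)
LR = 0.756 / 0.0949
LR = 7.97

7.97


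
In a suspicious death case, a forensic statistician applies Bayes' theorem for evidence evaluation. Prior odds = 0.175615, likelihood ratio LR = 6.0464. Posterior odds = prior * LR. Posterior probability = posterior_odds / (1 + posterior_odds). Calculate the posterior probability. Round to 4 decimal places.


Bayesian evidence evaluation:
Posterior odds = prior_odds * LR = 0.175615 * 6.0464 = 1.061839
Posterior probability = posterior_odds / (1 + posterior_odds)
= 1.061839 / (1 + 1.061839)
= 1.061839 / 2.061839
= 0.5150

0.5150


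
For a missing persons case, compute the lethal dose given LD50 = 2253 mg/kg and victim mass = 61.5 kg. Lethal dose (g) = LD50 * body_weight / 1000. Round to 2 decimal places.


Lethal dose calculation:
Lethal dose = LD50 * body_weight / 1000
= 2253 * 61.5 / 1000
= 138559.5 / 1000
= 138.56 g

138.56


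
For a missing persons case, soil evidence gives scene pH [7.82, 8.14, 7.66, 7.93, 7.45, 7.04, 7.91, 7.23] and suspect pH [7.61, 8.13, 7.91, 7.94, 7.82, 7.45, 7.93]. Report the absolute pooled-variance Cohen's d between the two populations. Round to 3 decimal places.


Pooled-variance Cohen's d for soil pH comparison:
Scene mean = 61.18 / 8 = 7.6475
Suspect mean = 54.79 / 7 = 7.827143
Scene sample variance s_s^2 = 0.143364
Suspect sample variance s_c^2 = 0.05189
Pooled variance = ((n_s-1)*s_s^2 + (n_c-1)*s_c^2) / (n_s + n_c - 2) = 0.101146
Pooled SD = sqrt(0.101146) = 0.318035
Mean difference = -0.179643
|d| = |-0.179643| / 0.318035 = 0.565

0.565


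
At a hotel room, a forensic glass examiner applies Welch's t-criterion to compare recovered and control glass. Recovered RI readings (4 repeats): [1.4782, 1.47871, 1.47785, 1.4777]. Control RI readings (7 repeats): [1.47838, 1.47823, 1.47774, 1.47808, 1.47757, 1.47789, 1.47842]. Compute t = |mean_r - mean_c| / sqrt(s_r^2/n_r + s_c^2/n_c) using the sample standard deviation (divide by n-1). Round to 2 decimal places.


Welch's t-criterion for glass RI comparison:
Recovered mean = sum / n_r = 5.91246 / 4 = 1.478115
Control mean = sum / n_c = 10.34631 / 7 = 1.4780443
Recovered sample variance s_r^2 = 2.01233e-07
Control sample variance s_c^2 = 1.05162e-07
Welch SE (unpooled) = sqrt(s_r^2/n_r + s_c^2/n_c) = sqrt(5.03083e-08 + 1.50231e-08) = sqrt(6.53314e-08) = 0.0002556
|mean_r - mean_c| = 7.07143e-05
t = 7.07143e-05 / 0.0002556 = 0.28

0.28


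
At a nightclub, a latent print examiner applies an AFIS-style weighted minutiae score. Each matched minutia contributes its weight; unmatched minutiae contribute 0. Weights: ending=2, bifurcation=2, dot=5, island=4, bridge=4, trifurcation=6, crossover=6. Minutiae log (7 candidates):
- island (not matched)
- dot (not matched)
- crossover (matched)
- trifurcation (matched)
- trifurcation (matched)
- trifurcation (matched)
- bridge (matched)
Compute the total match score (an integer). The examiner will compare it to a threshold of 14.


Weighted minutiae match score:
  island: not matched, +0
  dot: not matched, +0
  crossover: matched, +6 (running total 6)
  trifurcation: matched, +6 (running total 12)
  trifurcation: matched, +6 (running total 18)
  trifurcation: matched, +6 (running total 24)
  bridge: matched, +4 (running total 28)
Total score = 28
Threshold = 14; verdict = identification

28


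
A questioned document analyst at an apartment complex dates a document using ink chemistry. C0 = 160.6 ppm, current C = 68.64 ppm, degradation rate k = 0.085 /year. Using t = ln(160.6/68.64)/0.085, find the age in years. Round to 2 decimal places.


Document age estimation:
C0/C = 160.6 / 68.64 = 2.339744
ln(C0/C) = 0.850042
t = 0.850042 / 0.085 = 10.00 years

10.00


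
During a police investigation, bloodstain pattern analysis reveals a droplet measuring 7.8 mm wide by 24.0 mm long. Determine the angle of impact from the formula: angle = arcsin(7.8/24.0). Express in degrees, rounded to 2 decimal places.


Blood spatter impact angle calculation:
width / length = 7.8 / 24.0 = 0.325
angle = arcsin(0.325)
angle = 18.97 degrees

18.97


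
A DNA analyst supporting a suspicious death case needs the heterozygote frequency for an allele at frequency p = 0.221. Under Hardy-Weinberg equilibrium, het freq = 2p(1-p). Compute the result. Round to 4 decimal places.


Hardy-Weinberg heterozygote frequency:
q = 1 - p = 1 - 0.221 = 0.779
2pq = 2 * 0.221 * 0.779 = 0.3443

0.3443


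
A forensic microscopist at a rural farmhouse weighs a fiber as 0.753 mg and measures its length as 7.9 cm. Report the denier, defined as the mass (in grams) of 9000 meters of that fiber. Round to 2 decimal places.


Denier calculation:
Mass in grams = 0.753 mg / 1000 = 0.000753 g
Length in meters = 7.9 cm / 100 = 0.079 m
Linear density = mass / length = 0.000753 / 0.079 = 0.00953165 g/m
Denier = (g/m) * 9000 = 0.00953165 * 9000 = 85.78

85.78


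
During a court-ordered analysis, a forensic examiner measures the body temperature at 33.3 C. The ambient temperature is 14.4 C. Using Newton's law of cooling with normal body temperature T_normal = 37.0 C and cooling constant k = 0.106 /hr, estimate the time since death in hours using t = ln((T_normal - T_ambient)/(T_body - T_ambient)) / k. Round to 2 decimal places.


Using Newton's law of cooling:
t = ln((T_normal - T_ambient) / (T_body - T_ambient)) / k
T_normal - T_ambient = 22.6
T_body - T_ambient = 18.9
Ratio = 1.195767
ln(ratio) = 0.178788
t = 0.178788 / 0.106 = 1.69 hours

1.69


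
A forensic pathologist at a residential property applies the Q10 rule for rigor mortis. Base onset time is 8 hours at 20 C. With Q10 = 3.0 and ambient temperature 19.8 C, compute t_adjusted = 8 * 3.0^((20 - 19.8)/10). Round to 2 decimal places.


Rigor mortis time adjustment:
Exponent = (T_ref - T_actual) / 10 = (20 - 19.8) / 10 = 0.02
Q10 factor = 3.0^0.02 = 1.02222
t_adjusted = 8 * 1.02222 = 8.18 hours

8.18


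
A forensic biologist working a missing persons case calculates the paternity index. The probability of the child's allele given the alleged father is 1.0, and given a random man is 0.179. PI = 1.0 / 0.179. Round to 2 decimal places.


Paternity Index calculation:
PI = P(allele|father) / P(allele|random)
PI = 1.0 / 0.179
PI = 5.59

5.59


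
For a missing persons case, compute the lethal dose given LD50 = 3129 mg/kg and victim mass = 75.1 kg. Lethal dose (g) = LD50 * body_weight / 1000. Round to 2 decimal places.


Lethal dose calculation:
Lethal dose = LD50 * body_weight / 1000
= 3129 * 75.1 / 1000
= 234987.9 / 1000
= 234.99 g

234.99


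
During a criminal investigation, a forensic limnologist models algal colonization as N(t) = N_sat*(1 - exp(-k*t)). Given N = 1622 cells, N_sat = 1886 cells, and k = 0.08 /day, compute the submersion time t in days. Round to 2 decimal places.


PMSI from diatom colonization curve:
N / N_sat = 1622 / 1886 = 0.860021
1 - N/N_sat = 0.139979
ln(1 - N/N_sat) = -1.966263
t = -ln(1 - N/N_sat) / k = -(-1.966263) / 0.08 = 24.58 days

24.58


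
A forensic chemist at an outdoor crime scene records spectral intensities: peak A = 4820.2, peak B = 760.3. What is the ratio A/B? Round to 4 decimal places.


Spectral peak ratio:
Peak A = 4820.2 counts
Peak B = 760.3 counts
Ratio = 4820.2 / 760.3 = 6.3399

6.3399


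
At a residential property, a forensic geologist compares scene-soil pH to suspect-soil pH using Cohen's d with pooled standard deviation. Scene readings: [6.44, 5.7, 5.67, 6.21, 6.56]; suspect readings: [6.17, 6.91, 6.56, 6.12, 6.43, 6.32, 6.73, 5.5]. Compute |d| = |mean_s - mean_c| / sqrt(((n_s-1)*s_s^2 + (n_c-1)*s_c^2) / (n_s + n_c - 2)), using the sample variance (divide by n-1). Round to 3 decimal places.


Pooled-variance Cohen's d for soil pH comparison:
Scene mean = 30.58 / 5 = 6.116
Suspect mean = 50.74 / 8 = 6.3425
Scene sample variance s_s^2 = 0.17073
Suspect sample variance s_c^2 = 0.188107
Pooled variance = ((n_s-1)*s_s^2 + (n_c-1)*s_c^2) / (n_s + n_c - 2) = 0.181788
Pooled SD = sqrt(0.181788) = 0.426366
Mean difference = -0.2265
|d| = |-0.2265| / 0.426366 = 0.531

0.531


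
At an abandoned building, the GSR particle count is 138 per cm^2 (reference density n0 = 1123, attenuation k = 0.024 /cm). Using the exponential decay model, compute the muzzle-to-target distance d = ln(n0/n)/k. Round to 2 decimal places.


GSR distance calculation:
n0/n = 1123 / 138 = 8.137681
ln(n0/n) = 2.096505
d = 2.096505 / 0.024 = 87.35 cm

87.35


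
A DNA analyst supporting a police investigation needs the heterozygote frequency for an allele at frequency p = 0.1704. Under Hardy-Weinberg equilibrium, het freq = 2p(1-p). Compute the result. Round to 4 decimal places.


Hardy-Weinberg heterozygote frequency:
q = 1 - p = 1 - 0.1704 = 0.8296
2pq = 2 * 0.1704 * 0.8296 = 0.2827

0.2827


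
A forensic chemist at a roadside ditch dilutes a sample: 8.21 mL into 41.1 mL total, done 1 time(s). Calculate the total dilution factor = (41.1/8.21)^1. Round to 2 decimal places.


Dilution factor calculation:
Single dilution = V_total / V_sample = 41.1 / 8.21 ≈ 5.00609
Number of dilutions = 1
Total DF = (41.1 / 8.21)^1 (full precision, rounded at the end) = 5.01

5.01


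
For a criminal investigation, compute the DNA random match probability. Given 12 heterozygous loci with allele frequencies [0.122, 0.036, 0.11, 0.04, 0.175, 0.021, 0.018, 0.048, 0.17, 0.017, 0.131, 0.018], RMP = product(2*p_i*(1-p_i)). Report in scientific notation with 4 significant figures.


Computing RMP for 12 loci:
Locus 1: 2 * 0.122 * 0.878 = 0.214232
Locus 2: 2 * 0.036 * 0.964 = 0.069408
Locus 3: 2 * 0.11 * 0.89 = 0.1958
Locus 4: 2 * 0.04 * 0.96 = 0.0768
Locus 5: 2 * 0.175 * 0.825 = 0.28875
Locus 6: 2 * 0.021 * 0.979 = 0.041118
Locus 7: 2 * 0.018 * 0.982 = 0.035352
Locus 8: 2 * 0.048 * 0.952 = 0.091392
Locus 9: 2 * 0.17 * 0.83 = 0.2822
Locus 10: 2 * 0.017 * 0.983 = 0.033422
Locus 11: 2 * 0.131 * 0.869 = 0.227678
Locus 12: 2 * 0.018 * 0.982 = 0.035352
RMP = 6.511e-13

6.511e-13


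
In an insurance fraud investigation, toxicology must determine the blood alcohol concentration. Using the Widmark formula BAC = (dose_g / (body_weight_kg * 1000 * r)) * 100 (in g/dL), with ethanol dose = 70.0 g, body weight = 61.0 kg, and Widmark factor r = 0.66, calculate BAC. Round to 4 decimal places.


Applying the Widmark formula:
BAC = (dose_g / (body_wt * 1000 * r)) * 100
Denominator = 61.0 * 1000 * 0.66 = 40260
BAC = (70.0 / 40260) * 100
BAC = 0.1739 g/dL

0.1739


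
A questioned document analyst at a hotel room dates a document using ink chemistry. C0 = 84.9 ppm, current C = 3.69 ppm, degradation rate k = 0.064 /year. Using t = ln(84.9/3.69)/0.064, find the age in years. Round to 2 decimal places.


Document age estimation:
C0/C = 84.9 / 3.69 = 23.00813
ln(C0/C) = 3.135848
t = 3.135848 / 0.064 = 49.00 years

49.00


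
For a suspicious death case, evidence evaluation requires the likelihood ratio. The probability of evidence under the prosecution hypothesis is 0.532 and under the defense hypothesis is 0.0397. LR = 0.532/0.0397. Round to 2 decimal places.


Likelihood ratio calculation:
LR = P(E|Hp) / P(E|Hd)
LR = 0.532 / 0.0397
LR = 13.40

13.40


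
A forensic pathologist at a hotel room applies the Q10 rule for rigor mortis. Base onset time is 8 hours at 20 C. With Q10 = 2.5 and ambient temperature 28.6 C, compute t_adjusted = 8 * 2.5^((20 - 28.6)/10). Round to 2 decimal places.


Rigor mortis time adjustment:
Exponent = (T_ref - T_actual) / 10 = (20 - 28.6) / 10 = -0.86
Q10 factor = 2.5^-0.86 = 0.45475
t_adjusted = 8 * 0.45475 = 3.64 hours

3.64


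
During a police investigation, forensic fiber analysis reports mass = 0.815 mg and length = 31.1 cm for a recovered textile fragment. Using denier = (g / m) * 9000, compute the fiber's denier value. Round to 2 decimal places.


Denier calculation:
Mass in grams = 0.815 mg / 1000 = 0.000815 g
Length in meters = 31.1 cm / 100 = 0.311 m
Linear density = mass / length = 0.000815 / 0.311 = 0.00262058 g/m
Denier = (g/m) * 9000 = 0.00262058 * 9000 = 23.59

23.59


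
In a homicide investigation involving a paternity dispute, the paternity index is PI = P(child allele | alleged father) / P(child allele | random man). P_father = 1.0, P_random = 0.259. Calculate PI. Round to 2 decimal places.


Paternity Index calculation:
PI = P(allele|father) / P(allele|random)
PI = 1.0 / 0.259
PI = 3.86

3.86


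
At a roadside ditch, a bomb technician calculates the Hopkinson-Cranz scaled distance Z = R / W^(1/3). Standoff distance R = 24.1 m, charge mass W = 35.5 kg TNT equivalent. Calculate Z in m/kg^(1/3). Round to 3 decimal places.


Scaled distance calculation:
W^(1/3) = 35.5^(1/3) = 3.286569
Z = R / W^(1/3) = 24.1 / 3.286569
Z = 7.333 m/kg^(1/3)

7.333


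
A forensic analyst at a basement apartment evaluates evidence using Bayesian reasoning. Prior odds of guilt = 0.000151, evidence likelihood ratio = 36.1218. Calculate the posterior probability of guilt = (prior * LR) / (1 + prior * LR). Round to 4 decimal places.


Bayesian evidence evaluation:
Posterior odds = prior_odds * LR = 0.000151 * 36.1218 = 0.005454392
Posterior probability = posterior_odds / (1 + posterior_odds)
= 0.005454392 / (1 + 0.005454392)
= 0.005454392 / 1.005454392
= 0.0054

0.0054


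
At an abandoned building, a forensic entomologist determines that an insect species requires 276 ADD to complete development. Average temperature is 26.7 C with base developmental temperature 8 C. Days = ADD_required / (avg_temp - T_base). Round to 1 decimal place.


Insect development time:
Effective temperature = avg_temp - T_base = 26.7 - 8 = 18.7 C
Days = ADD / effective_temp = 276 / 18.7 = 14.8 days

14.8


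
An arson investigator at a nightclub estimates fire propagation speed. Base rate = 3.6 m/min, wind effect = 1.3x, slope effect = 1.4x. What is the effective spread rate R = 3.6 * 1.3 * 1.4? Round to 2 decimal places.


Fire spread rate calculation:
R = R0 * wind_factor * slope_factor
= 3.6 * 1.3 * 1.4
= 4.68 * 1.4
= 6.55 m/min

6.55


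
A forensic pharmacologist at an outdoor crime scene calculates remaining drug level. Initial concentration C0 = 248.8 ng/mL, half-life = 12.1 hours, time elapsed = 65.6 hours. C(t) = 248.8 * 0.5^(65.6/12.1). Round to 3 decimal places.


Drug concentration decay:
Number of half-lives = t / t_half = 65.6 / 12.1 = 5.421488
Decay factor = 0.5^5.421488 = 0.02333294
C(t) = 248.8 * 0.02333294 = 5.805 ng/mL

5.805


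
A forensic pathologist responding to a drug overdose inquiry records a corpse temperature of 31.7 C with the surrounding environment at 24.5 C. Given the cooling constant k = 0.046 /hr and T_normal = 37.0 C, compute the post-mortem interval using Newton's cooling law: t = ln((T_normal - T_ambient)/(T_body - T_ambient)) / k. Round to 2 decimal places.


Using Newton's law of cooling:
t = ln((T_normal - T_ambient) / (T_body - T_ambient)) / k
T_normal - T_ambient = 12.5
T_body - T_ambient = 7.2
Ratio = 1.736111
ln(ratio) = 0.551648
t = 0.551648 / 0.046 = 11.99 hours

11.99


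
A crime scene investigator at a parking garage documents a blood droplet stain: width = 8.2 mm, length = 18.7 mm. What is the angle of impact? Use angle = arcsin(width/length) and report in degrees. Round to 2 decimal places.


Blood spatter impact angle calculation:
width / length = 8.2 / 18.7 = 0.438503
angle = arcsin(0.438503)
angle = 26.01 degrees

26.01


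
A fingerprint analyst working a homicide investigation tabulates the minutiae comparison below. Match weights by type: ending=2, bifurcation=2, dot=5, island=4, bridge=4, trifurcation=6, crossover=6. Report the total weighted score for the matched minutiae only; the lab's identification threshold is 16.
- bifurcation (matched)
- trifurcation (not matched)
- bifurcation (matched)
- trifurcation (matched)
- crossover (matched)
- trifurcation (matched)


Weighted minutiae match score:
  bifurcation: matched, +2 (running total 2)
  trifurcation: not matched, +0
  bifurcation: matched, +2 (running total 4)
  trifurcation: matched, +6 (running total 10)
  crossover: matched, +6 (running total 16)
  trifurcation: matched, +6 (running total 22)
Total score = 22
Threshold = 16; verdict = identification

22


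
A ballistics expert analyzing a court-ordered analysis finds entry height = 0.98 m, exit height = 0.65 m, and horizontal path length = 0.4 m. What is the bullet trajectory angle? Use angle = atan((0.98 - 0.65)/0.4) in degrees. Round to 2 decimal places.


Bullet trajectory angle:
Height difference = 0.98 - 0.65 = 0.33 m
angle = atan(0.33 / 0.4)
angle = atan(0.825)
angle = 39.52 degrees

39.52


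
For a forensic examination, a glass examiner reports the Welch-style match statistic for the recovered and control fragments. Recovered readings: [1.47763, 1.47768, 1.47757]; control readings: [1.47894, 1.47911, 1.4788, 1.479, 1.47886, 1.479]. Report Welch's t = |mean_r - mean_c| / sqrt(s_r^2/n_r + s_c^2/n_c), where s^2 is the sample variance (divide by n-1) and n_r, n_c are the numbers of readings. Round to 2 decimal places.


Welch's t-criterion for glass RI comparison:
Recovered mean = sum / n_r = 4.43288 / 3 = 1.4776267
Control mean = sum / n_c = 8.87371 / 6 = 1.4789517
Recovered sample variance s_r^2 = 3.03333e-09
Control sample variance s_c^2 = 1.22567e-08
Welch SE (unpooled) = sqrt(s_r^2/n_r + s_c^2/n_c) = sqrt(1.01111e-09 + 2.04278e-09) = sqrt(3.05389e-09) = 5.5262e-05
|mean_r - mean_c| = 0.001325
t = 0.001325 / 5.5262e-05 = 23.98

23.98


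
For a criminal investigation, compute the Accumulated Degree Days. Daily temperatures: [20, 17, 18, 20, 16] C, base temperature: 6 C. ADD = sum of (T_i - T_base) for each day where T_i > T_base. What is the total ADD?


Computing ADD day by day:
Day 1: max(0, 20 - 6) = 14
Day 2: max(0, 17 - 6) = 11
Day 3: max(0, 18 - 6) = 12
Day 4: max(0, 20 - 6) = 14
Day 5: max(0, 16 - 6) = 10
Total ADD = 61

61


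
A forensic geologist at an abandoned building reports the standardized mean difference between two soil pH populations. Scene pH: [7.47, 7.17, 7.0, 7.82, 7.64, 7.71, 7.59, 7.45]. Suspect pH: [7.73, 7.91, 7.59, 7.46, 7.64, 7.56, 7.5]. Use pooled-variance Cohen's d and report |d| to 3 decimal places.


Pooled-variance Cohen's d for soil pH comparison:
Scene mean = 59.85 / 8 = 7.48125
Suspect mean = 53.39 / 7 = 7.627143
Scene sample variance s_s^2 = 0.076241
Suspect sample variance s_c^2 = 0.023457
Pooled variance = ((n_s-1)*s_s^2 + (n_c-1)*s_c^2) / (n_s + n_c - 2) = 0.051879
Pooled SD = sqrt(0.051879) = 0.22777
Mean difference = -0.145893
|d| = |-0.145893| / 0.22777 = 0.641

0.641


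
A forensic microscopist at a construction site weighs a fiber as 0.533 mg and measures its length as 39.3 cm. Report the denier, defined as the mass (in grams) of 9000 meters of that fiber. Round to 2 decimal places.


Denier calculation:
Mass in grams = 0.533 mg / 1000 = 0.000533 g
Length in meters = 39.3 cm / 100 = 0.393 m
Linear density = mass / length = 0.000533 / 0.393 = 0.00135623 g/m
Denier = (g/m) * 9000 = 0.00135623 * 9000 = 12.21

12.21


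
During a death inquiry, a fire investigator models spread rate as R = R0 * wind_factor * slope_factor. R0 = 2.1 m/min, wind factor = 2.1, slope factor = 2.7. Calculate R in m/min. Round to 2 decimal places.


Fire spread rate calculation:
R = R0 * wind_factor * slope_factor
= 2.1 * 2.1 * 2.7
= 4.41 * 2.7
= 11.91 m/min

11.91


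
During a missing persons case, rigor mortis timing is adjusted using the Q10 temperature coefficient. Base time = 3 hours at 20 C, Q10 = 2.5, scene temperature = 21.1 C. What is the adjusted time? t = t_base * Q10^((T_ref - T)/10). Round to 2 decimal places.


Rigor mortis time adjustment:
Exponent = (T_ref - T_actual) / 10 = (20 - 21.1) / 10 = -0.11
Q10 factor = 2.5^-0.11 = 0.90412
t_adjusted = 3 * 0.90412 = 2.71 hours

2.71


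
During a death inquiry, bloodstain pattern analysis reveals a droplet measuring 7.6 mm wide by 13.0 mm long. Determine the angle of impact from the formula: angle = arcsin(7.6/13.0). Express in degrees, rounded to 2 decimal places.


Blood spatter impact angle calculation:
width / length = 7.6 / 13.0 = 0.584615
angle = arcsin(0.584615)
angle = 35.78 degrees

35.78


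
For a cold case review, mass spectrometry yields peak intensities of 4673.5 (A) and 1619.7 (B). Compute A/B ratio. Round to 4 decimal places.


Spectral peak ratio:
Peak A = 4673.5 counts
Peak B = 1619.7 counts
Ratio = 4673.5 / 1619.7 = 2.8854

2.8854


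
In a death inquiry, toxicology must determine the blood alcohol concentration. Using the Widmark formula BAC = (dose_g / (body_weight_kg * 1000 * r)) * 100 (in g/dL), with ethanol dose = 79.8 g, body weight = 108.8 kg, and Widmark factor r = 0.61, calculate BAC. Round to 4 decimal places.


Applying the Widmark formula:
BAC = (dose_g / (body_wt * 1000 * r)) * 100
Denominator = 108.8 * 1000 * 0.61 = 66368
BAC = (79.8 / 66368) * 100
BAC = 0.1202 g/dL

0.1202


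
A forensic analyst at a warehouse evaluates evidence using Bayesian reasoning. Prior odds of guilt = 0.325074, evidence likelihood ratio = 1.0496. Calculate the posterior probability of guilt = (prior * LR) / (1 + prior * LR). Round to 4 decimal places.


Bayesian evidence evaluation:
Posterior odds = prior_odds * LR = 0.325074 * 1.0496 = 0.3411977
Posterior probability = posterior_odds / (1 + posterior_odds)
= 0.3411977 / (1 + 0.3411977)
= 0.3411977 / 1.3411977
= 0.2544

0.2544


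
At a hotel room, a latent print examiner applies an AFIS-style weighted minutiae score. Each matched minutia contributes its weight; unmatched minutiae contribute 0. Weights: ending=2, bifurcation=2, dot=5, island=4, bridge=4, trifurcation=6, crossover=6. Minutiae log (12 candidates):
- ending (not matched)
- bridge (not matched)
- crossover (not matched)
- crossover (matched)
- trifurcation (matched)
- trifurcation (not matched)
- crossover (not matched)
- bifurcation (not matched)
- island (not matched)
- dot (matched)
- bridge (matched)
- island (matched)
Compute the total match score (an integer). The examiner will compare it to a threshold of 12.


Weighted minutiae match score:
  ending: not matched, +0
  bridge: not matched, +0
  crossover: not matched, +0
  crossover: matched, +6 (running total 6)
  trifurcation: matched, +6 (running total 12)
  trifurcation: not matched, +0
  crossover: not matched, +0
  bifurcation: not matched, +0
  island: not matched, +0
  dot: matched, +5 (running total 17)
  bridge: matched, +4 (running total 21)
  island: matched, +4 (running total 25)
Total score = 25
Threshold = 12; verdict = identification

25


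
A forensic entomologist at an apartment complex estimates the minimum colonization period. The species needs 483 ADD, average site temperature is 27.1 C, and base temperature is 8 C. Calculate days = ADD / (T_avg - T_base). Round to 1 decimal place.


Insect development time:
Effective temperature = avg_temp - T_base = 27.1 - 8 = 19.1 C
Days = ADD / effective_temp = 483 / 19.1 = 25.3 days

25.3


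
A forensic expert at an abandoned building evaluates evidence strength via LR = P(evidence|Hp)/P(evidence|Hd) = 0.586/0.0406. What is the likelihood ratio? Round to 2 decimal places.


Likelihood ratio calculation:
LR = P(E|Hp) / P(E|Hd)
LR = 0.586 / 0.0406
LR = 14.43

14.43


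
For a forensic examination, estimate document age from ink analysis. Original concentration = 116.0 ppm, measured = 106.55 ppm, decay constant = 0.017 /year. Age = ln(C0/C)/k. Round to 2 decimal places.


Document age estimation:
C0/C = 116.0 / 106.55 = 1.088691
ln(C0/C) = 0.084976
t = 0.084976 / 0.017 = 5.00 years

5.00


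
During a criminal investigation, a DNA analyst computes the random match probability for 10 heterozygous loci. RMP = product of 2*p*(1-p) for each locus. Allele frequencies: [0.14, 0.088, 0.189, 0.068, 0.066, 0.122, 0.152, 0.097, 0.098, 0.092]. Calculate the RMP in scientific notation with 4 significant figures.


Computing RMP for 10 loci:
Locus 1: 2 * 0.14 * 0.86 = 0.2408
Locus 2: 2 * 0.088 * 0.912 = 0.160512
Locus 3: 2 * 0.189 * 0.811 = 0.306558
Locus 4: 2 * 0.068 * 0.932 = 0.126752
Locus 5: 2 * 0.066 * 0.934 = 0.123288
Locus 6: 2 * 0.122 * 0.878 = 0.214232
Locus 7: 2 * 0.152 * 0.848 = 0.257792
Locus 8: 2 * 0.097 * 0.903 = 0.175182
Locus 9: 2 * 0.098 * 0.902 = 0.176792
Locus 10: 2 * 0.092 * 0.908 = 0.167072
RMP = 5.291e-08

5.291e-08


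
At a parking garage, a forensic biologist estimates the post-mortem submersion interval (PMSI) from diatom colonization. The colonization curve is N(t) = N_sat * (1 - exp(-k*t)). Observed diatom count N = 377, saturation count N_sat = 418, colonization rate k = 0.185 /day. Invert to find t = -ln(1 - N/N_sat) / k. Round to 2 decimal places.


PMSI from diatom colonization curve:
N / N_sat = 377 / 418 = 0.901914
1 - N/N_sat = 0.098086
ln(1 - N/N_sat) = -2.321911
t = -ln(1 - N/N_sat) / k = -(-2.321911) / 0.185 = 12.55 days

12.55


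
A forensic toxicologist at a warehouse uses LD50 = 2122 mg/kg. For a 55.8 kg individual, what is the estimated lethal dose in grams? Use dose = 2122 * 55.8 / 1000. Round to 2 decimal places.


Lethal dose calculation:
Lethal dose = LD50 * body_weight / 1000
= 2122 * 55.8 / 1000
= 118407.6 / 1000
= 118.41 g

118.41


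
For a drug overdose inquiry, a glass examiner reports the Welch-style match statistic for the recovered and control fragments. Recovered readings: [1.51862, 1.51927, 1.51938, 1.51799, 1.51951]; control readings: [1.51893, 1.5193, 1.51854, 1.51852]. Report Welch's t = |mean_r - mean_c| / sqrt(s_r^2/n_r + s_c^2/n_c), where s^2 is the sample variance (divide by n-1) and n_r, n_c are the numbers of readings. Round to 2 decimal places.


Welch's t-criterion for glass RI comparison:
Recovered mean = sum / n_r = 7.59477 / 5 = 1.518954
Control mean = sum / n_c = 6.07529 / 4 = 1.5188225
Recovered sample variance s_r^2 = 4.0783e-07
Control sample variance s_c^2 = 1.36958e-07
Welch SE (unpooled) = sqrt(s_r^2/n_r + s_c^2/n_c) = sqrt(8.1566e-08 + 3.42396e-08) = sqrt(1.15806e-07) = 0.000340303
|mean_r - mean_c| = 0.0001315
t = 0.0001315 / 0.000340303 = 0.39

0.39


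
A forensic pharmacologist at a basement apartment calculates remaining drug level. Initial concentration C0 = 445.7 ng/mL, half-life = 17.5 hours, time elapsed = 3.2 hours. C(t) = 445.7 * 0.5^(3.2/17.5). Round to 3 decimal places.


Drug concentration decay:
Number of half-lives = t / t_half = 3.2 / 17.5 = 0.182857
Decay factor = 0.5^0.182857 = 0.88095669
C(t) = 445.7 * 0.88095669 = 392.642 ng/mL

392.642


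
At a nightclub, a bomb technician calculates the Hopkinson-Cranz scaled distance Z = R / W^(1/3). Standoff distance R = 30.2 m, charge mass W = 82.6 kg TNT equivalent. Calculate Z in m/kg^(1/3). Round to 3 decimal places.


Scaled distance calculation:
W^(1/3) = 82.6^(1/3) = 4.355052
Z = R / W^(1/3) = 30.2 / 4.355052
Z = 6.934 m/kg^(1/3)

6.934


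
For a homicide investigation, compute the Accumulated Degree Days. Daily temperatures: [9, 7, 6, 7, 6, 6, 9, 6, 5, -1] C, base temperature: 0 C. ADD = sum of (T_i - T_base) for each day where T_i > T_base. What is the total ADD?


Computing ADD day by day:
Day 1: max(0, 9 - 0) = 9
Day 2: max(0, 7 - 0) = 7
Day 3: max(0, 6 - 0) = 6
Day 4: max(0, 7 - 0) = 7
Day 5: max(0, 6 - 0) = 6
Day 6: max(0, 6 - 0) = 6
Day 7: max(0, 9 - 0) = 9
Day 8: max(0, 6 - 0) = 6
Day 9: max(0, 5 - 0) = 5
Day 10: max(0, -1 - 0) = 0
Total ADD = 61

61


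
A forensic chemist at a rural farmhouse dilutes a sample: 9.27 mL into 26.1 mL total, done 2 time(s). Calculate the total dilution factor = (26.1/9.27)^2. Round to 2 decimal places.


Dilution factor calculation:
Single dilution = V_total / V_sample = 26.1 / 9.27 ≈ 2.815534
Number of dilutions = 2
Total DF = (26.1 / 9.27)^2 (full precision, rounded at the end) = 7.93

7.93


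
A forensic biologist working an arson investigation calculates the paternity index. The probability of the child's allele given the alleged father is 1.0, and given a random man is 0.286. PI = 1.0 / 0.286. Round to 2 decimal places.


Paternity Index calculation:
PI = P(allele|father) / P(allele|random)
PI = 1.0 / 0.286
PI = 3.50

3.50


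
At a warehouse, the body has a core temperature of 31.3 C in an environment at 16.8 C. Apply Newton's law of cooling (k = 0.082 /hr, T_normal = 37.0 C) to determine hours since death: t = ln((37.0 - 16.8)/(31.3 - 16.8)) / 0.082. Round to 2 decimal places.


Using Newton's law of cooling:
t = ln((T_normal - T_ambient) / (T_body - T_ambient)) / k
T_normal - T_ambient = 20.2
T_body - T_ambient = 14.5
Ratio = 1.393103
ln(ratio) = 0.331534
t = 0.331534 / 0.082 = 4.04 hours

4.04


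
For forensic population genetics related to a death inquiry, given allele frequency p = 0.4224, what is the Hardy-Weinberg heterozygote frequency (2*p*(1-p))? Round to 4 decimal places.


Hardy-Weinberg heterozygote frequency:
q = 1 - p = 1 - 0.4224 = 0.5776
2pq = 2 * 0.4224 * 0.5776 = 0.4880

0.4880


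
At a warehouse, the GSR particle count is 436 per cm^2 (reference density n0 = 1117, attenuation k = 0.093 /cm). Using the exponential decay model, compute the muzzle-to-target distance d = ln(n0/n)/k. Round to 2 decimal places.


GSR distance calculation:
n0/n = 1117 / 436 = 2.561927
ln(n0/n) = 0.94076
d = 0.94076 / 0.093 = 10.12 cm

10.12


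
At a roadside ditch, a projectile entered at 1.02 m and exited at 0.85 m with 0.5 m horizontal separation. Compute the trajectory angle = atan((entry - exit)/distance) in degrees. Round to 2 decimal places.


Bullet trajectory angle:
Height difference = 1.02 - 0.85 = 0.17 m
angle = atan(0.17 / 0.5)
angle = atan(0.34)
angle = 18.78 degrees

18.78


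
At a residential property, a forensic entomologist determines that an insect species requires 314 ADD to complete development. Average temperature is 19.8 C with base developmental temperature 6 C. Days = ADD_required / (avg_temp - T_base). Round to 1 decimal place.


Insect development time:
Effective temperature = avg_temp - T_base = 19.8 - 6 = 13.8 C
Days = ADD / effective_temp = 314 / 13.8 = 22.8 days

22.8


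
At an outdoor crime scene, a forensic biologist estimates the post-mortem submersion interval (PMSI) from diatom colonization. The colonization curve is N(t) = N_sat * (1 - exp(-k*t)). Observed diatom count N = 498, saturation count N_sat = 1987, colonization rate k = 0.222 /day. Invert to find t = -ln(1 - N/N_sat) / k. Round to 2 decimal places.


PMSI from diatom colonization curve:
N / N_sat = 498 / 1987 = 0.250629
1 - N/N_sat = 0.749371
ln(1 - N/N_sat) = -0.288521
t = -ln(1 - N/N_sat) / k = -(-0.288521) / 0.222 = 1.30 days

1.30


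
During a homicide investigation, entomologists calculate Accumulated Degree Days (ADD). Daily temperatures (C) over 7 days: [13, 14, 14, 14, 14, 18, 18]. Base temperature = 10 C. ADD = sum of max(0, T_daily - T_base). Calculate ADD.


Computing ADD day by day:
Day 1: max(0, 13 - 10) = 3
Day 2: max(0, 14 - 10) = 4
Day 3: max(0, 14 - 10) = 4
Day 4: max(0, 14 - 10) = 4
Day 5: max(0, 14 - 10) = 4
Day 6: max(0, 18 - 10) = 8
Day 7: max(0, 18 - 10) = 8
Total ADD = 35

35


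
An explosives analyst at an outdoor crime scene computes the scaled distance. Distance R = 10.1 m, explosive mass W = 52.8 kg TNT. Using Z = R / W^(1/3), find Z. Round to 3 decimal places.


Scaled distance calculation:
W^(1/3) = 52.8^(1/3) = 3.751555
Z = R / W^(1/3) = 10.1 / 3.751555
Z = 2.692 m/kg^(1/3)

2.692


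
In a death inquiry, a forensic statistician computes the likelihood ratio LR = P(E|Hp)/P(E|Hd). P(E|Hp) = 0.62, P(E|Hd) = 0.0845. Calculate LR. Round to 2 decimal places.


Likelihood ratio calculation:
LR = P(E|Hp) / P(E|Hd)
LR = 0.62 / 0.0845
LR = 7.34

7.34


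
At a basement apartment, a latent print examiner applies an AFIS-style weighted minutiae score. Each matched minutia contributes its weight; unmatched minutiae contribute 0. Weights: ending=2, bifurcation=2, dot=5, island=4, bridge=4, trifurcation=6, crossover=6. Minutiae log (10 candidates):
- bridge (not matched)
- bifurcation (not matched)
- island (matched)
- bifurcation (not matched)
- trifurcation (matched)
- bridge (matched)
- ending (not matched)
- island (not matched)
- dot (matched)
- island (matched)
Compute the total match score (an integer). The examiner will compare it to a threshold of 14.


Weighted minutiae match score:
  bridge: not matched, +0
  bifurcation: not matched, +0
  island: matched, +4 (running total 4)
  bifurcation: not matched, +0
  trifurcation: matched, +6 (running total 10)
  bridge: matched, +4 (running total 14)
  ending: not matched, +0
  island: not matched, +0
  dot: matched, +5 (running total 19)
  island: matched, +4 (running total 23)
Total score = 23
Threshold = 14; verdict = identification

23


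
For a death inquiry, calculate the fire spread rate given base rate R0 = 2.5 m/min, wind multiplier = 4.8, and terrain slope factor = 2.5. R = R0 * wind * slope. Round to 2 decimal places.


Fire spread rate calculation:
R = R0 * wind_factor * slope_factor
= 2.5 * 4.8 * 2.5
= 12 * 2.5
= 30.00 m/min

30.00


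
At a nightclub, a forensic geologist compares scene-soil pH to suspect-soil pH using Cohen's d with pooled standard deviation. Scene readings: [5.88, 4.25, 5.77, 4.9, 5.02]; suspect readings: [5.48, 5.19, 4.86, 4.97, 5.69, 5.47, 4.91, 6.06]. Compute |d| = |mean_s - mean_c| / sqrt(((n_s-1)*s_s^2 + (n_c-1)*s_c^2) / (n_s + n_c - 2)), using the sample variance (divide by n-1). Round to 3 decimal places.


Pooled-variance Cohen's d for soil pH comparison:
Scene mean = 25.82 / 5 = 5.164
Suspect mean = 42.63 / 8 = 5.32875
Scene sample variance s_s^2 = 0.45143
Suspect sample variance s_c^2 = 0.178727
Pooled variance = ((n_s-1)*s_s^2 + (n_c-1)*s_c^2) / (n_s + n_c - 2) = 0.277892
Pooled SD = sqrt(0.277892) = 0.527155
Mean difference = -0.16475
|d| = |-0.16475| / 0.527155 = 0.313

0.313


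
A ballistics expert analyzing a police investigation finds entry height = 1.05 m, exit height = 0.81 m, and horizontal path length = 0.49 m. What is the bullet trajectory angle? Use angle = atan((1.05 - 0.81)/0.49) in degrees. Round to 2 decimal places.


Bullet trajectory angle:
Height difference = 1.05 - 0.81 = 0.24 m
angle = atan(0.24 / 0.49)
angle = atan(0.489796)
angle = 26.10 degrees

26.10


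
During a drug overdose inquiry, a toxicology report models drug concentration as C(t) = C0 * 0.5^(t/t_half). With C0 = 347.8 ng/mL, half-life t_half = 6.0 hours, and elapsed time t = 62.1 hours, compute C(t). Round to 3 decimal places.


Drug concentration decay:
Number of half-lives = t / t_half = 62.1 / 6.0 = 10.35
Decay factor = 0.5^10.35 = 0.0007662
C(t) = 347.8 * 0.0007662 = 0.266 ng/mL

0.266


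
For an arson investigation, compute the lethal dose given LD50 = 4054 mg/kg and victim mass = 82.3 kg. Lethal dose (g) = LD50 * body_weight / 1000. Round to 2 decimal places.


Lethal dose calculation:
Lethal dose = LD50 * body_weight / 1000
= 4054 * 82.3 / 1000
= 333644.2 / 1000
= 333.64 g

333.64


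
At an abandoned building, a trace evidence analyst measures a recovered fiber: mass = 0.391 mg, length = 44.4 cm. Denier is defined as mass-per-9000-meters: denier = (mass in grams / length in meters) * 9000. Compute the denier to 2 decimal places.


Denier calculation:
Mass in grams = 0.391 mg / 1000 = 0.000391 g
Length in meters = 44.4 cm / 100 = 0.444 m
Linear density = mass / length = 0.000391 / 0.444 = 0.00088063 g/m
Denier = (g/m) * 9000 = 0.00088063 * 9000 = 7.93

7.93


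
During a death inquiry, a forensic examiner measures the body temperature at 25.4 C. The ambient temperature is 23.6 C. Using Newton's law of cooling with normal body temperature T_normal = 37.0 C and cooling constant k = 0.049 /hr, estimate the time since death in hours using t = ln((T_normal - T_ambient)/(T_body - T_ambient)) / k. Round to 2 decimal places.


Using Newton's law of cooling:
t = ln((T_normal - T_ambient) / (T_body - T_ambient)) / k
T_normal - T_ambient = 13.4
T_body - T_ambient = 1.8
Ratio = 7.444444
ln(ratio) = 2.007468
t = 2.007468 / 0.049 = 40.97 hours

40.97


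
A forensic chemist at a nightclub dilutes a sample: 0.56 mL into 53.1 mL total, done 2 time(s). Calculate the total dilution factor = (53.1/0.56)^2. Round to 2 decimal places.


Dilution factor calculation:
Single dilution = V_total / V_sample = 53.1 / 0.56 ≈ 94.821429
Number of dilutions = 2
Total DF = (53.1 / 0.56)^2 (full precision, rounded at the end) = 8991.10

8991.10


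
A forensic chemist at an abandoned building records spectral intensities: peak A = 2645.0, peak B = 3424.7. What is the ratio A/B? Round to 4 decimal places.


Spectral peak ratio:
Peak A = 2645.0 counts
Peak B = 3424.7 counts
Ratio = 2645.0 / 3424.7 = 0.7723

0.7723


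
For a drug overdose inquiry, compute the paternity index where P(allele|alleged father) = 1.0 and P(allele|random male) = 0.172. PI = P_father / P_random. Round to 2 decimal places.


Paternity Index calculation:
PI = P(allele|father) / P(allele|random)
PI = 1.0 / 0.172
PI = 5.81

5.81


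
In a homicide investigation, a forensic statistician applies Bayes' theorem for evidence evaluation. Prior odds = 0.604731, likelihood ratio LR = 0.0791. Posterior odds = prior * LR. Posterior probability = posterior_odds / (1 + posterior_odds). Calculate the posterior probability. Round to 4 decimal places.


Bayesian evidence evaluation:
Posterior odds = prior_odds * LR = 0.604731 * 0.0791 = 0.04783422
Posterior probability = posterior_odds / (1 + posterior_odds)
= 0.04783422 / (1 + 0.04783422)
= 0.04783422 / 1.04783422
= 0.0457

0.0457


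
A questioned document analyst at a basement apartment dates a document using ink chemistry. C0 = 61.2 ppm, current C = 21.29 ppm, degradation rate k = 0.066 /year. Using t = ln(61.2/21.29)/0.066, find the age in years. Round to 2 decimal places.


Document age estimation:
C0/C = 61.2 / 21.29 = 2.874589
ln(C0/C) = 1.05591
t = 1.05591 / 0.066 = 16.00 years

16.00


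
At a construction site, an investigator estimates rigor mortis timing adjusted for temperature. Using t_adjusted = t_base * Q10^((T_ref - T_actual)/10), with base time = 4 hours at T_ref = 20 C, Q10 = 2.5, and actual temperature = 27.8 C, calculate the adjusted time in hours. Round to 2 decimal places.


Rigor mortis time adjustment:
Exponent = (T_ref - T_actual) / 10 = (20 - 27.8) / 10 = -0.78
Q10 factor = 2.5^-0.78 = 0.48934
t_adjusted = 4 * 0.48934 = 1.96 hours

1.96


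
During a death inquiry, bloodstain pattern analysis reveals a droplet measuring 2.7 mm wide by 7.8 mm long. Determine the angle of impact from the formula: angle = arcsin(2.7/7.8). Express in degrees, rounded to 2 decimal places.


Blood spatter impact angle calculation:
width / length = 2.7 / 7.8 = 0.346154
angle = arcsin(0.346154)
angle = 20.25 degrees

20.25


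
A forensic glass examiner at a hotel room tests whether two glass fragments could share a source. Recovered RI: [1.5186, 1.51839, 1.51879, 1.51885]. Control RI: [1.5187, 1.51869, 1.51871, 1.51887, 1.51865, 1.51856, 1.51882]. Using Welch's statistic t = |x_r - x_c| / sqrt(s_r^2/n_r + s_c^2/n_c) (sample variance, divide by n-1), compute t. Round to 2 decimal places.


Welch's t-criterion for glass RI comparison:
Recovered mean = sum / n_r = 6.07463 / 4 = 1.5186575
Control mean = sum / n_c = 10.631 / 7 = 1.5187143
Recovered sample variance s_r^2 = 4.31583e-08
Control sample variance s_c^2 = 1.06952e-08
Welch SE (unpooled) = sqrt(s_r^2/n_r + s_c^2/n_c) = sqrt(1.07896e-08 + 1.52789e-09) = sqrt(1.23175e-08) = 0.000110984
|mean_r - mean_c| = 5.67857e-05
t = 5.67857e-05 / 0.000110984 = 0.51

0.51


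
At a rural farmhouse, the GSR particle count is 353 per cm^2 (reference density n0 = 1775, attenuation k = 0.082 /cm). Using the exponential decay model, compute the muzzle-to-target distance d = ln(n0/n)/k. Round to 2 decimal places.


GSR distance calculation:
n0/n = 1775 / 353 = 5.028329
ln(n0/n) = 1.615088
d = 1.615088 / 0.082 = 19.70 cm

19.70
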